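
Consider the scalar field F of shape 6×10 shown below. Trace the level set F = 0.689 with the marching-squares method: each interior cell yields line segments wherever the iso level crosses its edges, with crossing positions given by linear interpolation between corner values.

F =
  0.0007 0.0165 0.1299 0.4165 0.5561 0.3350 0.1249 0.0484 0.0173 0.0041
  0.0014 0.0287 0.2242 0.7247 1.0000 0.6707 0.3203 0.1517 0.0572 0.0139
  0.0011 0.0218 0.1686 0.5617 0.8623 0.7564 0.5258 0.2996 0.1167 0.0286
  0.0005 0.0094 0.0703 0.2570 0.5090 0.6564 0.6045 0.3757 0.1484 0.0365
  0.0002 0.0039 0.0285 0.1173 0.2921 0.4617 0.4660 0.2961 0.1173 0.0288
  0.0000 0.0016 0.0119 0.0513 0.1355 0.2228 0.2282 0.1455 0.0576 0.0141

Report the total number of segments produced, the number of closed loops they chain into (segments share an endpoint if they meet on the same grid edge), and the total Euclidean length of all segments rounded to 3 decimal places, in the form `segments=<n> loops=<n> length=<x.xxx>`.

segments=10 loops=1 length=7.157

cell (0,2): code 0100 → (0.884,3.000)–(1.000,2.929)
cell (0,3): code 1100 → (0.299,4.000)–(0.884,3.000)
cell (0,4): code 1000 → (1.000,4.944)–(0.299,4.000)
cell (1,2): code 0010 → (1.000,2.929)–(1.219,3.000)
cell (1,3): code 0111 → (1.219,3.000)–(2.000,3.423)
cell (1,4): code 1101 → (1.214,5.000)–(1.000,4.944)
cell (1,5): code 1000 → (2.000,5.292)–(1.214,5.000)
cell (2,3): code 0010 → (2.000,3.423)–(2.491,4.000)
cell (2,4): code 0011 → (2.491,4.000)–(2.674,5.000)
cell (2,5): code 0001 → (2.674,5.000)–(2.000,5.292)
total: 10 segments, chained into 1 closed loop(s), length Σ = 7.157098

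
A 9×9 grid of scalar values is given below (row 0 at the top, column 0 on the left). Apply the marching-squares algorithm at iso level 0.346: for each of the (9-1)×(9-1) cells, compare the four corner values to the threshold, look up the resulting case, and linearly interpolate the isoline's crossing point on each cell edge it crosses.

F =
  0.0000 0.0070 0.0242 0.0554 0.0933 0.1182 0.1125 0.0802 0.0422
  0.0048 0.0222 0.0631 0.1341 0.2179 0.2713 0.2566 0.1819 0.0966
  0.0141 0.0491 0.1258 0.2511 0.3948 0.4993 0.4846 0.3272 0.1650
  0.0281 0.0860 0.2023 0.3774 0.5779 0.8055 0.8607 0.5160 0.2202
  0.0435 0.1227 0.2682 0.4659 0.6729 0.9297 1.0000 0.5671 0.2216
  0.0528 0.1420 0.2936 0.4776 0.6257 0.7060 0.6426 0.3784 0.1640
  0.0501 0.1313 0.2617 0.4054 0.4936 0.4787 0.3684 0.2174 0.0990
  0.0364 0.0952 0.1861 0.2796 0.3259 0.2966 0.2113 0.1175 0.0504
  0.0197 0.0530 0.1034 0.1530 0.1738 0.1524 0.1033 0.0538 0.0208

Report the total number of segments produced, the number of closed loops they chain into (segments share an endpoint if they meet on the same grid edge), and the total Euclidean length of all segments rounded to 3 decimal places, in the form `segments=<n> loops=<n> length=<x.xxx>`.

segments=20 loops=1 length=16.872

cell (1,3): code 0100 → (1.724,4.000)–(2.000,3.660)
cell (1,4): code 1100 → (1.328,5.000)–(1.724,4.000)
cell (1,5): code 1100 → (1.392,6.000)–(1.328,5.000)
cell (1,6): code 1000 → (2.000,6.881)–(1.392,6.000)
cell (2,2): code 0100 → (2.751,3.000)–(3.000,2.821)
cell (2,3): code 1110 → (2.000,3.660)–(2.751,3.000)
cell (2,6): code 1101 → (2.100,7.000)–(2.000,6.881)
cell (2,7): code 1000 → (3.000,7.575)–(2.100,7.000)
cell (3,2): code 0110 → (3.000,2.821)–(4.000,2.394)
cell (3,7): code 1001 → (4.000,7.640)–(3.000,7.575)
cell (4,2): code 0110 → (4.000,2.394)–(5.000,2.285)
cell (4,7): code 1001 → (5.000,7.151)–(4.000,7.640)
cell (5,2): code 0110 → (5.000,2.285)–(6.000,2.587)
cell (5,6): code 1011 → (6.000,6.148)–(5.201,7.000)
cell (5,7): code 0001 → (5.201,7.000)–(5.000,7.151)
cell (6,2): code 0010 → (6.000,2.587)–(6.472,3.000)
cell (6,3): code 0011 → (6.472,3.000)–(6.880,4.000)
cell (6,4): code 0011 → (6.880,4.000)–(6.729,5.000)
cell (6,5): code 0011 → (6.729,5.000)–(6.143,6.000)
cell (6,6): code 0001 → (6.143,6.000)–(6.000,6.148)
total: 20 segments, chained into 1 closed loop(s), length Σ = 16.872152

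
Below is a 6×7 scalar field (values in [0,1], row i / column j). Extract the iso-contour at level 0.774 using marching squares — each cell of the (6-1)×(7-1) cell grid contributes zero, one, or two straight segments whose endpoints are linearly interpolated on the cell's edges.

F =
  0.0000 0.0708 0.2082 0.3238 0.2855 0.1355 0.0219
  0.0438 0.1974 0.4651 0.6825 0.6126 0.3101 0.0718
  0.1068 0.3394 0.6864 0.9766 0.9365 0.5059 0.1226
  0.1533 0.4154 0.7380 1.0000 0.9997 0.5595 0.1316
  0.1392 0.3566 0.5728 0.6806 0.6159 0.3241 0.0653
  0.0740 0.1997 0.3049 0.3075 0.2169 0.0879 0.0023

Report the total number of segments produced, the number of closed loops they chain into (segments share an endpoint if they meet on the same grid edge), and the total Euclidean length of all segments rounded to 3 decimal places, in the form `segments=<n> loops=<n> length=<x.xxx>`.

segments=8 loops=1 length=7.551

cell (1,2): code 0100 → (1.311,3.000)–(2.000,2.302)
cell (1,3): code 1100 → (1.498,4.000)–(1.311,3.000)
cell (1,4): code 1000 → (2.000,4.377)–(1.498,4.000)
cell (2,2): code 0110 → (2.000,2.302)–(3.000,2.137)
cell (2,4): code 1001 → (3.000,4.513)–(2.000,4.377)
cell (3,2): code 0010 → (3.000,2.137)–(3.708,3.000)
cell (3,3): code 0011 → (3.708,3.000)–(3.588,4.000)
cell (3,4): code 0001 → (3.588,4.000)–(3.000,4.513)
total: 8 segments, chained into 1 closed loop(s), length Σ = 7.551488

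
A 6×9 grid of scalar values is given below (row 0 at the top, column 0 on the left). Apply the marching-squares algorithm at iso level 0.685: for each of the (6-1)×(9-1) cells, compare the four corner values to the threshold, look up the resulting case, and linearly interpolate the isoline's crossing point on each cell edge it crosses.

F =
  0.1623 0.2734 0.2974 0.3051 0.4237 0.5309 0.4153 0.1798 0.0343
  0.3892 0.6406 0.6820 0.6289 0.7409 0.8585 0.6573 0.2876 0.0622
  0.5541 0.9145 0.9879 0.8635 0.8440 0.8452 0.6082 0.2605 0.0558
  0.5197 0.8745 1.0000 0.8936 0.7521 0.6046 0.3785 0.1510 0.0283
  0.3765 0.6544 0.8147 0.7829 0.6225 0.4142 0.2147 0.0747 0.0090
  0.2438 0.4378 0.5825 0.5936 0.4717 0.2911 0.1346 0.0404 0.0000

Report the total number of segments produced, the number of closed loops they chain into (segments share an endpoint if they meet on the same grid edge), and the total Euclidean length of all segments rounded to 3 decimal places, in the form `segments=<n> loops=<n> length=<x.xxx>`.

segments=18 loops=1 length=15.200

cell (0,3): code 0100 → (0.824,4.000)–(1.000,3.501)
cell (0,4): code 1100 → (0.470,5.000)–(0.824,4.000)
cell (0,5): code 1000 → (1.000,5.862)–(0.470,5.000)
cell (1,0): code 0100 → (1.162,1.000)–(2.000,0.363)
cell (1,1): code 1100 → (1.010,2.000)–(1.162,1.000)
cell (1,2): code 1100 → (1.239,3.000)–(1.010,2.000)
cell (1,3): code 1110 → (1.000,3.501)–(1.239,3.000)
cell (1,5): code 1001 → (2.000,5.676)–(1.000,5.862)
cell (2,0): code 0110 → (2.000,0.363)–(3.000,0.466)
cell (2,4): code 1011 → (3.000,4.455)–(2.666,5.000)
cell (2,5): code 0001 → (2.666,5.000)–(2.000,5.676)
cell (3,0): code 0010 → (3.000,0.466)–(3.861,1.000)
cell (3,1): code 0111 → (3.861,1.000)–(4.000,1.191)
cell (3,3): code 1011 → (4.000,3.610)–(3.518,4.000)
cell (3,4): code 0001 → (3.518,4.000)–(3.000,4.455)
cell (4,1): code 0010 → (4.000,1.191)–(4.559,2.000)
cell (4,2): code 0011 → (4.559,2.000)–(4.517,3.000)
cell (4,3): code 0001 → (4.517,3.000)–(4.000,3.610)
total: 18 segments, chained into 1 closed loop(s), length Σ = 15.200064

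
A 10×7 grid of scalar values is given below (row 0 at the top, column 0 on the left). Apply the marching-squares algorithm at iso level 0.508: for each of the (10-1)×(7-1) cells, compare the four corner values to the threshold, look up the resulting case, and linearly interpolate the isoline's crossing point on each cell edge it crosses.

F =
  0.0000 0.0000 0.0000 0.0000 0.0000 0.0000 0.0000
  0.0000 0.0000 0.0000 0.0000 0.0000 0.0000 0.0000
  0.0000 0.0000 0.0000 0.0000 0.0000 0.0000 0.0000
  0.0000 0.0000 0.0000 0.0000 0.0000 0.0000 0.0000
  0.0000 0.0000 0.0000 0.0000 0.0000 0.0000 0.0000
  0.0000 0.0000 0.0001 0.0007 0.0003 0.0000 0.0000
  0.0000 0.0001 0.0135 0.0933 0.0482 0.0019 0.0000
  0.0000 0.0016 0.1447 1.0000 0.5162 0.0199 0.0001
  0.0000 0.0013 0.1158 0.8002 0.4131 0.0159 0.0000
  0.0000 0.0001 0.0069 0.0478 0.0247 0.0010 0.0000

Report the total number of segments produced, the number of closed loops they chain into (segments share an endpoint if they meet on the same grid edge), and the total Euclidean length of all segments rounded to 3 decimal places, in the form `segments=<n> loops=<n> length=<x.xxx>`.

cell (6,2): code 0100 → (6.457,3.000)–(7.000,2.425)
cell (6,3): code 1100 → (6.982,4.000)–(6.457,3.000)
cell (6,4): code 1000 → (7.000,4.017)–(6.982,4.000)
cell (7,2): code 0110 → (7.000,2.425)–(8.000,2.573)
cell (7,3): code 1011 → (8.000,3.755)–(7.080,4.000)
cell (7,4): code 0001 → (7.080,4.000)–(7.000,4.017)
cell (8,2): code 0010 → (8.000,2.573)–(8.388,3.000)
cell (8,3): code 0001 → (8.388,3.000)–(8.000,3.755)
total: 8 segments, chained into 1 closed loop(s), length Σ = 5.415112

segments=8 loops=1 length=5.415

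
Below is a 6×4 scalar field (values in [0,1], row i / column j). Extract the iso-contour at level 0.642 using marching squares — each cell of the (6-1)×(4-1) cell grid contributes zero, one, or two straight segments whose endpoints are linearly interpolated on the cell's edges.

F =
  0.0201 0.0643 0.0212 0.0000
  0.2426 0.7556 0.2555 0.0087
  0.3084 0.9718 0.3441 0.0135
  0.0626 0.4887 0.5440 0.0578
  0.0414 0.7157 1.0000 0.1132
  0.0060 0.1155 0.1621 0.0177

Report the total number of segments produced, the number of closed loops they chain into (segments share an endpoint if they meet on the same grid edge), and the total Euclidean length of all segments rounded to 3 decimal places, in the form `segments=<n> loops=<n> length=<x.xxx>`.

segments=12 loops=2 length=8.467

cell (0,0): code 0100 → (0.836,1.000)–(1.000,0.779)
cell (0,1): code 1000 → (1.000,1.227)–(0.836,1.000)
cell (1,0): code 0110 → (1.000,0.779)–(2.000,0.503)
cell (1,1): code 1001 → (2.000,1.525)–(1.000,1.227)
cell (2,0): code 0010 → (2.000,0.503)–(2.683,1.000)
cell (2,1): code 0001 → (2.683,1.000)–(2.000,1.525)
cell (3,0): code 0100 → (3.675,1.000)–(4.000,0.891)
cell (3,1): code 1100 → (3.215,2.000)–(3.675,1.000)
cell (3,2): code 1000 → (4.000,2.404)–(3.215,2.000)
cell (4,0): code 0010 → (4.000,0.891)–(4.123,1.000)
cell (4,1): code 0011 → (4.123,1.000)–(4.427,2.000)
cell (4,2): code 0001 → (4.427,2.000)–(4.000,2.404)
total: 12 segments, chained into 2 closed loop(s), length Σ = 8.466712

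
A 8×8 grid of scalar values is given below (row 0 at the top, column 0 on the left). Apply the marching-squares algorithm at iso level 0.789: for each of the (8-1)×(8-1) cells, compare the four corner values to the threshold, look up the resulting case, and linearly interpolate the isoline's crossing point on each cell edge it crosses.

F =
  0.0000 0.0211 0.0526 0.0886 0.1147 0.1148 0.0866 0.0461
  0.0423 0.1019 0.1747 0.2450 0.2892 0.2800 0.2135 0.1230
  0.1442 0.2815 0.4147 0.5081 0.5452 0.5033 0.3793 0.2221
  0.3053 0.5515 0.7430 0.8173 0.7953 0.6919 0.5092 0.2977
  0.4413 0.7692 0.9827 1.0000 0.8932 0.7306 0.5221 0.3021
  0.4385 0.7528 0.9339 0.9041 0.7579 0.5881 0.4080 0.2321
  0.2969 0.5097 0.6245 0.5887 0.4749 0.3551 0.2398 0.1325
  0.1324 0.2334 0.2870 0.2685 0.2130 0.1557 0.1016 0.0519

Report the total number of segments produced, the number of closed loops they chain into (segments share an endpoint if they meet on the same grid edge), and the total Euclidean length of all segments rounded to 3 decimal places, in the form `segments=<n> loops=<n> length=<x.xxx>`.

segments=12 loops=1 length=9.600

cell (2,2): code 0100 → (2.908,3.000)–(3.000,2.619)
cell (2,3): code 1100 → (2.975,4.000)–(2.908,3.000)
cell (2,4): code 1000 → (3.000,4.061)–(2.975,4.000)
cell (3,1): code 0100 → (3.192,2.000)–(4.000,1.093)
cell (3,2): code 1110 → (3.000,2.619)–(3.192,2.000)
cell (3,4): code 1001 → (4.000,4.641)–(3.000,4.061)
cell (4,1): code 0110 → (4.000,1.093)–(5.000,1.200)
cell (4,3): code 1011 → (5.000,3.787)–(4.770,4.000)
cell (4,4): code 0001 → (4.770,4.000)–(4.000,4.641)
cell (5,1): code 0010 → (5.000,1.200)–(5.468,2.000)
cell (5,2): code 0011 → (5.468,2.000)–(5.365,3.000)
cell (5,3): code 0001 → (5.365,3.000)–(5.000,3.787)
total: 12 segments, chained into 1 closed loop(s), length Σ = 9.599951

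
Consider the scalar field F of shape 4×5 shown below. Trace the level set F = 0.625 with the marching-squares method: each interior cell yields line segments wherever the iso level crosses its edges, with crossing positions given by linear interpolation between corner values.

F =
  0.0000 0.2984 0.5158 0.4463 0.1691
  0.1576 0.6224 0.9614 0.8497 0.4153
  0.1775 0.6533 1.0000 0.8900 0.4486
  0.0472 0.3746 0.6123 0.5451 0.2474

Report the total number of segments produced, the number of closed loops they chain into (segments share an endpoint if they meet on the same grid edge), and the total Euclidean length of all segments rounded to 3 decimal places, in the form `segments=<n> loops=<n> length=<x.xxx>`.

cell (0,1): code 0100 → (0.245,2.000)–(1.000,1.008)
cell (0,2): code 1100 → (0.443,3.000)–(0.245,2.000)
cell (0,3): code 1000 → (1.000,3.517)–(0.443,3.000)
cell (1,0): code 0100 → (1.084,1.000)–(2.000,0.941)
cell (1,1): code 1110 → (1.000,1.008)–(1.084,1.000)
cell (1,3): code 1001 → (2.000,3.600)–(1.000,3.517)
cell (2,0): code 0010 → (2.000,0.941)–(2.102,1.000)
cell (2,1): code 0011 → (2.102,1.000)–(2.967,2.000)
cell (2,2): code 0011 → (2.967,2.000)–(2.768,3.000)
cell (2,3): code 0001 → (2.768,3.000)–(2.000,3.600)
total: 10 segments, chained into 1 closed loop(s), length Σ = 8.467142

segments=10 loops=1 length=8.467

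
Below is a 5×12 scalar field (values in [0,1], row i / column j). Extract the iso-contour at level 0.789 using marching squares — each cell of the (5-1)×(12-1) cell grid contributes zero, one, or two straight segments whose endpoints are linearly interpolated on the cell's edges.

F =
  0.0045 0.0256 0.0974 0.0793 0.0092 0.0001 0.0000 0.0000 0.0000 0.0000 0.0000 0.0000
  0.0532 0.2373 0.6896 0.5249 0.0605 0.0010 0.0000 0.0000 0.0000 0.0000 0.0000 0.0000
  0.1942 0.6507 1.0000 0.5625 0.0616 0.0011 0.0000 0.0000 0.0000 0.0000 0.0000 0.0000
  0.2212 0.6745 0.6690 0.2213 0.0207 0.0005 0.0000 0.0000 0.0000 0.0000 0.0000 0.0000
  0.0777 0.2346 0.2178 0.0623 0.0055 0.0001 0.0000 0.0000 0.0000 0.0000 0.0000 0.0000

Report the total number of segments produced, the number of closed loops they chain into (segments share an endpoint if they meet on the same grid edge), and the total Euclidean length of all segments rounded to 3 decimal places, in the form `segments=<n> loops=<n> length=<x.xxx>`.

segments=4 loops=1 length=3.420

cell (1,1): code 0100 → (1.320,2.000)–(2.000,1.396)
cell (1,2): code 1000 → (2.000,2.482)–(1.320,2.000)
cell (2,1): code 0010 → (2.000,1.396)–(2.637,2.000)
cell (2,2): code 0001 → (2.637,2.000)–(2.000,2.482)
total: 4 segments, chained into 1 closed loop(s), length Σ = 3.420420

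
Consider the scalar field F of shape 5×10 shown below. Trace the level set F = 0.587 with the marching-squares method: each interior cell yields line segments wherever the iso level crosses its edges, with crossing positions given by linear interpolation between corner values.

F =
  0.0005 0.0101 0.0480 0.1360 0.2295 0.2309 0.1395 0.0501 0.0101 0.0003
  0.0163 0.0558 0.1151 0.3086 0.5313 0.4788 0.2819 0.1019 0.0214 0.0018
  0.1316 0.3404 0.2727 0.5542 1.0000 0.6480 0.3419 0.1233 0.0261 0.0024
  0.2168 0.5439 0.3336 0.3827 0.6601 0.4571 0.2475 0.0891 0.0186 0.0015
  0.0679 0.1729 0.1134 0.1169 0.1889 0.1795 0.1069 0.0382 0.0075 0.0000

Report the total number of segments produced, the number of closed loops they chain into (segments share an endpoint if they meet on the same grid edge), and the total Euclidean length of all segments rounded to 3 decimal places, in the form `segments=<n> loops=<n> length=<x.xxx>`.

cell (1,3): code 0100 → (1.119,4.000)–(2.000,3.074)
cell (1,4): code 1100 → (1.639,5.000)–(1.119,4.000)
cell (1,5): code 1000 → (2.000,5.199)–(1.639,5.000)
cell (2,3): code 0110 → (2.000,3.074)–(3.000,3.736)
cell (2,4): code 1011 → (3.000,4.360)–(2.320,5.000)
cell (2,5): code 0001 → (2.320,5.000)–(2.000,5.199)
cell (3,3): code 0010 → (3.000,3.736)–(3.155,4.000)
cell (3,4): code 0001 → (3.155,4.000)–(3.000,4.360)
total: 8 segments, chained into 1 closed loop(s), length Σ = 6.026225

segments=8 loops=1 length=6.026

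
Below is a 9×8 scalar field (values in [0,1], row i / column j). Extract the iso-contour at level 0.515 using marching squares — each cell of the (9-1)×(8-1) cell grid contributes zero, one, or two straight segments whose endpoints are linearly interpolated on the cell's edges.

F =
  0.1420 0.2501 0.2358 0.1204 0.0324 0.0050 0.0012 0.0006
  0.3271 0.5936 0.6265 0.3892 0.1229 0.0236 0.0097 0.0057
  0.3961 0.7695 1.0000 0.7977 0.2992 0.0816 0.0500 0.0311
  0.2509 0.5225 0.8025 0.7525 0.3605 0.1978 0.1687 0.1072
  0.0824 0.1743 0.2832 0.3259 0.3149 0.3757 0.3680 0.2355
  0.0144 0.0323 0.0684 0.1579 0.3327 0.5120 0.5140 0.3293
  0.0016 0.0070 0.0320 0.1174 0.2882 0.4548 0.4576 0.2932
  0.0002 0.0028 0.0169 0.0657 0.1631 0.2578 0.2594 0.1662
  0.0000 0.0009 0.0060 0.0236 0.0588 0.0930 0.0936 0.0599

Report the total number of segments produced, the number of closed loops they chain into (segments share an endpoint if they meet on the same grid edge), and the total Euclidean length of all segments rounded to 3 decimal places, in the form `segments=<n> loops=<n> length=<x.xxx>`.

cell (0,0): code 0100 → (0.771,1.000)–(1.000,0.705)
cell (0,1): code 1100 → (0.715,2.000)–(0.771,1.000)
cell (0,2): code 1000 → (1.000,2.470)–(0.715,2.000)
cell (1,0): code 0110 → (1.000,0.705)–(2.000,0.318)
cell (1,2): code 1101 → (1.308,3.000)–(1.000,2.470)
cell (1,3): code 1000 → (2.000,3.567)–(1.308,3.000)
cell (2,0): code 0110 → (2.000,0.318)–(3.000,0.972)
cell (2,3): code 1001 → (3.000,3.606)–(2.000,3.567)
cell (3,0): code 0010 → (3.000,0.972)–(3.022,1.000)
cell (3,1): code 0011 → (3.022,1.000)–(3.554,2.000)
cell (3,2): code 0011 → (3.554,2.000)–(3.557,3.000)
cell (3,3): code 0001 → (3.557,3.000)–(3.000,3.606)
total: 12 segments, chained into 1 closed loop(s), length Σ = 9.690776

segments=12 loops=1 length=9.691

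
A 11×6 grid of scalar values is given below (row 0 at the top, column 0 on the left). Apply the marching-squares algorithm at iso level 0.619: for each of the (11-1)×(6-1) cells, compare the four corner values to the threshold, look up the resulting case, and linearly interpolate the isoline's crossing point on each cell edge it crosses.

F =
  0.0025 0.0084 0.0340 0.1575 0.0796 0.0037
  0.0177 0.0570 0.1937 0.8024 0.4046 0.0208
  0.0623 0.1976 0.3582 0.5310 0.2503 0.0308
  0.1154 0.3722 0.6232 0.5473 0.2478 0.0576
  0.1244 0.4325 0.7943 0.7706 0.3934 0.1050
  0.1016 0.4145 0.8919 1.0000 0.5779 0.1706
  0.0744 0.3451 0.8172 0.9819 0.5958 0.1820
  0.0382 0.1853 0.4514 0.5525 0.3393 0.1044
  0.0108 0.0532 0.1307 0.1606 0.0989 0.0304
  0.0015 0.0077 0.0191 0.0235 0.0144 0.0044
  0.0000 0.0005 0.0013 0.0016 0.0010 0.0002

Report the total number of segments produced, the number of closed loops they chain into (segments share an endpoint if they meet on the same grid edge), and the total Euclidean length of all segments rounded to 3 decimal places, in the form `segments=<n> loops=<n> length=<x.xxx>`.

segments=16 loops=2 length=12.614

cell (0,2): code 0100 → (0.716,3.000)–(1.000,2.699)
cell (0,3): code 1000 → (1.000,3.461)–(0.716,3.000)
cell (1,2): code 0010 → (1.000,2.699)–(1.676,3.000)
cell (1,3): code 0001 → (1.676,3.000)–(1.000,3.461)
cell (2,1): code 0100 → (2.984,2.000)–(3.000,1.983)
cell (2,2): code 1000 → (3.000,2.055)–(2.984,2.000)
cell (3,1): code 0110 → (3.000,1.983)–(4.000,1.515)
cell (3,2): code 1101 → (3.321,3.000)–(3.000,2.055)
cell (3,3): code 1000 → (4.000,3.402)–(3.321,3.000)
cell (4,1): code 0110 → (4.000,1.515)–(5.000,1.428)
cell (4,3): code 1001 → (5.000,3.903)–(4.000,3.402)
cell (5,1): code 0110 → (5.000,1.428)–(6.000,1.580)
cell (5,3): code 1001 → (6.000,3.940)–(5.000,3.903)
cell (6,1): code 0010 → (6.000,1.580)–(6.542,2.000)
cell (6,2): code 0011 → (6.542,2.000)–(6.845,3.000)
cell (6,3): code 0001 → (6.845,3.000)–(6.000,3.940)
total: 16 segments, chained into 2 closed loop(s), length Σ = 12.613959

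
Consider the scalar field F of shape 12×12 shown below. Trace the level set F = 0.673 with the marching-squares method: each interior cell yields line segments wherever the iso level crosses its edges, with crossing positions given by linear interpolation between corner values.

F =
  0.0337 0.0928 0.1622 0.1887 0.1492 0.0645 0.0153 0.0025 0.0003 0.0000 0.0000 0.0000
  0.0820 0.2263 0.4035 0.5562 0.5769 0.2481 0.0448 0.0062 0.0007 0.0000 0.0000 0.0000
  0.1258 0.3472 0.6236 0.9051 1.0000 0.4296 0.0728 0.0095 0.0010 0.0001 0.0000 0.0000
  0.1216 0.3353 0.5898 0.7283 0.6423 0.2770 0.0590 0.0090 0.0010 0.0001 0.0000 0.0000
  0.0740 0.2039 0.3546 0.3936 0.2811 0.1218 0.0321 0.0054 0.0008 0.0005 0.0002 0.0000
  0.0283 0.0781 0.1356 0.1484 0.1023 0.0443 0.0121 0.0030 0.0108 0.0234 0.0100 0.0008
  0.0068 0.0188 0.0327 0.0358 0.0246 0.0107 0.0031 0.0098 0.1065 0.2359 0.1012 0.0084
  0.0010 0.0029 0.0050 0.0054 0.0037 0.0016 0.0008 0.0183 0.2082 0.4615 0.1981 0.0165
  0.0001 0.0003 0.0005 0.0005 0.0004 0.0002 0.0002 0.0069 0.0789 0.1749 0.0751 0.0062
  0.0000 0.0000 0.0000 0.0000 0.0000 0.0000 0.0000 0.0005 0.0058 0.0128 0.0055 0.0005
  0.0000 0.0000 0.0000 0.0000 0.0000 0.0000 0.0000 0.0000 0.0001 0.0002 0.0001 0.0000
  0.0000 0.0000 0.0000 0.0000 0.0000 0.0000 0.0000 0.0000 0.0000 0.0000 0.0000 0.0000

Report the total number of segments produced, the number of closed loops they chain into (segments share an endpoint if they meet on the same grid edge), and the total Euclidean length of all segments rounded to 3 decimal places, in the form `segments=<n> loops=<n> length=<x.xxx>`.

cell (1,2): code 0100 → (1.335,3.000)–(2.000,2.175)
cell (1,3): code 1100 → (1.227,4.000)–(1.335,3.000)
cell (1,4): code 1000 → (2.000,4.573)–(1.227,4.000)
cell (2,2): code 0110 → (2.000,2.175)–(3.000,2.601)
cell (2,3): code 1011 → (3.000,3.643)–(2.914,4.000)
cell (2,4): code 0001 → (2.914,4.000)–(2.000,4.573)
cell (3,2): code 0010 → (3.000,2.601)–(3.165,3.000)
cell (3,3): code 0001 → (3.165,3.000)–(3.000,3.643)
total: 8 segments, chained into 1 closed loop(s), length Σ = 6.656352

segments=8 loops=1 length=6.656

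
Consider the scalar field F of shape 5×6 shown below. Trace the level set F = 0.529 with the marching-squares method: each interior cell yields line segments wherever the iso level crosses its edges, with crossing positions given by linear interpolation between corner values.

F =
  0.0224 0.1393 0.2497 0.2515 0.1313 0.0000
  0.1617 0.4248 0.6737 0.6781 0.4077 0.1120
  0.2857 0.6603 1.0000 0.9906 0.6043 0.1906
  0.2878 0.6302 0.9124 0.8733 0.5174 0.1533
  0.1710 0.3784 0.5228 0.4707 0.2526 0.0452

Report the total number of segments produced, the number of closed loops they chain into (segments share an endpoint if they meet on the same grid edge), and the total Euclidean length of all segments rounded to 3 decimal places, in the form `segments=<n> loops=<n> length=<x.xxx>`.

cell (0,1): code 0100 → (0.659,2.000)–(1.000,1.419)
cell (0,2): code 1100 → (0.650,3.000)–(0.659,2.000)
cell (0,3): code 1000 → (1.000,3.551)–(0.650,3.000)
cell (1,0): code 0100 → (1.442,1.000)–(2.000,0.649)
cell (1,1): code 1110 → (1.000,1.419)–(1.442,1.000)
cell (1,3): code 1101 → (1.617,4.000)–(1.000,3.551)
cell (1,4): code 1000 → (2.000,4.182)–(1.617,4.000)
cell (2,0): code 0110 → (2.000,0.649)–(3.000,0.704)
cell (2,3): code 1011 → (3.000,3.967)–(2.867,4.000)
cell (2,4): code 0001 → (2.867,4.000)–(2.000,4.182)
cell (3,0): code 0010 → (3.000,0.704)–(3.402,1.000)
cell (3,1): code 0011 → (3.402,1.000)–(3.984,2.000)
cell (3,2): code 0011 → (3.984,2.000)–(3.855,3.000)
cell (3,3): code 0001 → (3.855,3.000)–(3.000,3.967)
total: 14 segments, chained into 1 closed loop(s), length Σ = 10.761413

segments=14 loops=1 length=10.761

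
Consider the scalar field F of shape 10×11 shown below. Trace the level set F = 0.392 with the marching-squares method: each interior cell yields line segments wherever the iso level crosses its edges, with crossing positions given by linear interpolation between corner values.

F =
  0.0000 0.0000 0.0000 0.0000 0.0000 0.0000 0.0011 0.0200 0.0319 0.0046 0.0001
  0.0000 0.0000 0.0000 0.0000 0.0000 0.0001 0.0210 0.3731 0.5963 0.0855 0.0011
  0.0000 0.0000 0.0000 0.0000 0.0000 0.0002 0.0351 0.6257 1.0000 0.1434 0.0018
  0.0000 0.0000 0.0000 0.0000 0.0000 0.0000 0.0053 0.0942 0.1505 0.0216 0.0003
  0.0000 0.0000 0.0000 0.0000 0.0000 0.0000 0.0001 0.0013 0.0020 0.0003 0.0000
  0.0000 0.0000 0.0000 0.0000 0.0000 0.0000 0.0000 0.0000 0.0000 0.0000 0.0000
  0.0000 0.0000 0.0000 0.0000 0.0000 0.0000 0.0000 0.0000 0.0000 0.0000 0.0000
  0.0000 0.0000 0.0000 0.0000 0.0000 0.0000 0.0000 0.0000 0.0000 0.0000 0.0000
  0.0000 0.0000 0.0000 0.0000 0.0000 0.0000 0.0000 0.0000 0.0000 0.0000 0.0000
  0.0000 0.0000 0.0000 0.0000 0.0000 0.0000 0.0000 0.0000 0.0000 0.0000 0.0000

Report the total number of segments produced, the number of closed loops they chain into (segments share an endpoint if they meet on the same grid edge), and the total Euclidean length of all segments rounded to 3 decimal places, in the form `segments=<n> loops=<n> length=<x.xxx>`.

cell (0,7): code 0100 → (0.638,8.000)–(1.000,7.085)
cell (0,8): code 1000 → (1.000,8.400)–(0.638,8.000)
cell (1,6): code 0100 → (1.075,7.000)–(2.000,6.604)
cell (1,7): code 1110 → (1.000,7.085)–(1.075,7.000)
cell (1,8): code 1001 → (2.000,8.710)–(1.000,8.400)
cell (2,6): code 0010 → (2.000,6.604)–(2.440,7.000)
cell (2,7): code 0011 → (2.440,7.000)–(2.716,8.000)
cell (2,8): code 0001 → (2.716,8.000)–(2.000,8.710)
total: 8 segments, chained into 1 closed loop(s), length Σ = 6.326795

segments=8 loops=1 length=6.327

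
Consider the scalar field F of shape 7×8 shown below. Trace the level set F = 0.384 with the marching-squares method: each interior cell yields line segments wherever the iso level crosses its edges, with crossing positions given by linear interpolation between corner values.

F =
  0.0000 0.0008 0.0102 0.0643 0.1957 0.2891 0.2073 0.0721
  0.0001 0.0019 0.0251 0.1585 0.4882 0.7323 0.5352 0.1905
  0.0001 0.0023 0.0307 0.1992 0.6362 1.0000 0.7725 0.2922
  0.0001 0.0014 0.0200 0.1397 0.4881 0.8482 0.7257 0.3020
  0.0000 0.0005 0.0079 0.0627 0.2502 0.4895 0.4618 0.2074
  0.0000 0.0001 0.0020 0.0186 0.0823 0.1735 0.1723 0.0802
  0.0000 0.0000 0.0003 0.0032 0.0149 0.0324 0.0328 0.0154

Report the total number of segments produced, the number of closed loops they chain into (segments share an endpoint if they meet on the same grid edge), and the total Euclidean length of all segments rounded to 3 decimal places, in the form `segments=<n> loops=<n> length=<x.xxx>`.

segments=14 loops=1 length=11.794

cell (0,3): code 0100 → (0.644,4.000)–(1.000,3.684)
cell (0,4): code 1100 → (0.214,5.000)–(0.644,4.000)
cell (0,5): code 1100 → (0.539,6.000)–(0.214,5.000)
cell (0,6): code 1000 → (1.000,6.439)–(0.539,6.000)
cell (1,3): code 0110 → (1.000,3.684)–(2.000,3.423)
cell (1,6): code 1001 → (2.000,6.809)–(1.000,6.439)
cell (2,3): code 0110 → (2.000,3.423)–(3.000,3.701)
cell (2,6): code 1001 → (3.000,6.806)–(2.000,6.809)
cell (3,3): code 0010 → (3.000,3.701)–(3.438,4.000)
cell (3,4): code 0111 → (3.438,4.000)–(4.000,4.559)
cell (3,6): code 1001 → (4.000,6.306)–(3.000,6.806)
cell (4,4): code 0010 → (4.000,4.559)–(4.334,5.000)
cell (4,5): code 0011 → (4.334,5.000)–(4.269,6.000)
cell (4,6): code 0001 → (4.269,6.000)–(4.000,6.306)
total: 14 segments, chained into 1 closed loop(s), length Σ = 11.793814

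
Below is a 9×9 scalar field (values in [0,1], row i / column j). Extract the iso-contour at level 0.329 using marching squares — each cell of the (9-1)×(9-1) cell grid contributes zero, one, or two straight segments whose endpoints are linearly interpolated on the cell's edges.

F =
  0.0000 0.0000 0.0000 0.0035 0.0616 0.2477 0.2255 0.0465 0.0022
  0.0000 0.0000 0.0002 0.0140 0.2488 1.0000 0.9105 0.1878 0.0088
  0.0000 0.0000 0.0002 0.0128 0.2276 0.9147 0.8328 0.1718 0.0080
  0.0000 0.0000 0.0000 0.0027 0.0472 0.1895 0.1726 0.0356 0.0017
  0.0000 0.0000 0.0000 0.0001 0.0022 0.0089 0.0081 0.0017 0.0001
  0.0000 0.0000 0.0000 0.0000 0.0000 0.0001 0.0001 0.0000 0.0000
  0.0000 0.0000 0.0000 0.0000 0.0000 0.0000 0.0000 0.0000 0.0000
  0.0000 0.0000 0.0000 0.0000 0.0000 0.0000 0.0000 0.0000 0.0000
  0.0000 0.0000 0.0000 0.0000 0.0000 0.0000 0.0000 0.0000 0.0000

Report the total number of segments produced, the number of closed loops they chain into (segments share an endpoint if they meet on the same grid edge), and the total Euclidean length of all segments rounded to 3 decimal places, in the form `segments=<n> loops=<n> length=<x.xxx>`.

cell (0,4): code 0100 → (0.108,5.000)–(1.000,4.107)
cell (0,5): code 1100 → (0.151,6.000)–(0.108,5.000)
cell (0,6): code 1000 → (1.000,6.805)–(0.151,6.000)
cell (1,4): code 0110 → (1.000,4.107)–(2.000,4.148)
cell (1,6): code 1001 → (2.000,6.762)–(1.000,6.805)
cell (2,4): code 0010 → (2.000,4.148)–(2.808,5.000)
cell (2,5): code 0011 → (2.808,5.000)–(2.763,6.000)
cell (2,6): code 0001 → (2.763,6.000)–(2.000,6.762)
total: 8 segments, chained into 1 closed loop(s), length Σ = 8.688399

segments=8 loops=1 length=8.688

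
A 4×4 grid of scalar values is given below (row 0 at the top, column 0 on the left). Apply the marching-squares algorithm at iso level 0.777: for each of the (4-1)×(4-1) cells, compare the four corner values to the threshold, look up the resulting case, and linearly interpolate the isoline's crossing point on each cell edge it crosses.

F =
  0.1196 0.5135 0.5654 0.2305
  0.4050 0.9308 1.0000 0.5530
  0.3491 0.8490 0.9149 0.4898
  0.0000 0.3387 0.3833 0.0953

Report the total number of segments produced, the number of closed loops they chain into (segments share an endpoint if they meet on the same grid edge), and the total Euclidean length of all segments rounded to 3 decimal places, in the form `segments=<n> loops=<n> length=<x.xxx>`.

cell (0,0): code 0100 → (0.631,1.000)–(1.000,0.707)
cell (0,1): code 1100 → (0.487,2.000)–(0.631,1.000)
cell (0,2): code 1000 → (1.000,2.499)–(0.487,2.000)
cell (1,0): code 0110 → (1.000,0.707)–(2.000,0.856)
cell (1,2): code 1001 → (2.000,2.324)–(1.000,2.499)
cell (2,0): code 0010 → (2.000,0.856)–(2.141,1.000)
cell (2,1): code 0011 → (2.141,1.000)–(2.259,2.000)
cell (2,2): code 0001 → (2.259,2.000)–(2.000,2.324)
total: 8 segments, chained into 1 closed loop(s), length Σ = 5.846610

segments=8 loops=1 length=5.847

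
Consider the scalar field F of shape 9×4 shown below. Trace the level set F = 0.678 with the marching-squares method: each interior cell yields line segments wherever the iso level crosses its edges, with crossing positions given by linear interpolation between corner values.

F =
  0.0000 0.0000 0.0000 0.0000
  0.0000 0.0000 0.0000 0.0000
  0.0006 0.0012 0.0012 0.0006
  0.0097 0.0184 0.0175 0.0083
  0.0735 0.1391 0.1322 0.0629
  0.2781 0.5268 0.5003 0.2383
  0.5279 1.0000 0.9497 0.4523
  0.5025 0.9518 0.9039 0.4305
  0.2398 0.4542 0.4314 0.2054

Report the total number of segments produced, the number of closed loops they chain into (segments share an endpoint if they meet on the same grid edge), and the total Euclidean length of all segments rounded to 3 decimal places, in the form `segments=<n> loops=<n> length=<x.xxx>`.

segments=8 loops=1 length=7.285

cell (5,0): code 0100 → (5.320,1.000)–(6.000,0.318)
cell (5,1): code 1100 → (5.395,2.000)–(5.320,1.000)
cell (5,2): code 1000 → (6.000,2.546)–(5.395,2.000)
cell (6,0): code 0110 → (6.000,0.318)–(7.000,0.391)
cell (6,2): code 1001 → (7.000,2.477)–(6.000,2.546)
cell (7,0): code 0010 → (7.000,0.391)–(7.550,1.000)
cell (7,1): code 0011 → (7.550,1.000)–(7.478,2.000)
cell (7,2): code 0001 → (7.478,2.000)–(7.000,2.477)
total: 8 segments, chained into 1 closed loop(s), length Σ = 7.285287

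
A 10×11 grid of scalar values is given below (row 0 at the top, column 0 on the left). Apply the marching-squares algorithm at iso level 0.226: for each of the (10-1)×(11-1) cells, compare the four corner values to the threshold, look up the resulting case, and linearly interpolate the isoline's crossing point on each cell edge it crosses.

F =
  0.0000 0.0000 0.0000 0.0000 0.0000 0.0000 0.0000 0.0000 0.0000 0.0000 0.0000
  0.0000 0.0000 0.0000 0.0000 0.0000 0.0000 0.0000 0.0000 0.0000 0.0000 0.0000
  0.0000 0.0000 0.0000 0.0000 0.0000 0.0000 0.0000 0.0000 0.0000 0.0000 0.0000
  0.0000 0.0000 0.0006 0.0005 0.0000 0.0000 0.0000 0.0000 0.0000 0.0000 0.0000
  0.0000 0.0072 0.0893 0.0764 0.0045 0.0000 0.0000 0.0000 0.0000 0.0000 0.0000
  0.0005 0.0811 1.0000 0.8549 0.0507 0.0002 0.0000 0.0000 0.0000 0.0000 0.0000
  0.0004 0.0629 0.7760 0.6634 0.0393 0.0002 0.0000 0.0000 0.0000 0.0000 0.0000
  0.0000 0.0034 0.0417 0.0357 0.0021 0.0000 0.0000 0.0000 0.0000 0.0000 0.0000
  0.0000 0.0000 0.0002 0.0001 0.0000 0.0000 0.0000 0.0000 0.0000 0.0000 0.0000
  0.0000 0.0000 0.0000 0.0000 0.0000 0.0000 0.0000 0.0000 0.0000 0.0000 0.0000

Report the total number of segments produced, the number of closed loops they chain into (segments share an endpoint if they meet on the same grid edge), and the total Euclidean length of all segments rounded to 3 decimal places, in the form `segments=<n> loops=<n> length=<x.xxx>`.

segments=8 loops=1 length=8.392

cell (4,1): code 0100 → (4.150,2.000)–(5.000,1.158)
cell (4,2): code 1100 → (4.192,3.000)–(4.150,2.000)
cell (4,3): code 1000 → (5.000,3.782)–(4.192,3.000)
cell (5,1): code 0110 → (5.000,1.158)–(6.000,1.229)
cell (5,3): code 1001 → (6.000,3.701)–(5.000,3.782)
cell (6,1): code 0010 → (6.000,1.229)–(6.749,2.000)
cell (6,2): code 0011 → (6.749,2.000)–(6.697,3.000)
cell (6,3): code 0001 → (6.697,3.000)–(6.000,3.701)
total: 8 segments, chained into 1 closed loop(s), length Σ = 8.392419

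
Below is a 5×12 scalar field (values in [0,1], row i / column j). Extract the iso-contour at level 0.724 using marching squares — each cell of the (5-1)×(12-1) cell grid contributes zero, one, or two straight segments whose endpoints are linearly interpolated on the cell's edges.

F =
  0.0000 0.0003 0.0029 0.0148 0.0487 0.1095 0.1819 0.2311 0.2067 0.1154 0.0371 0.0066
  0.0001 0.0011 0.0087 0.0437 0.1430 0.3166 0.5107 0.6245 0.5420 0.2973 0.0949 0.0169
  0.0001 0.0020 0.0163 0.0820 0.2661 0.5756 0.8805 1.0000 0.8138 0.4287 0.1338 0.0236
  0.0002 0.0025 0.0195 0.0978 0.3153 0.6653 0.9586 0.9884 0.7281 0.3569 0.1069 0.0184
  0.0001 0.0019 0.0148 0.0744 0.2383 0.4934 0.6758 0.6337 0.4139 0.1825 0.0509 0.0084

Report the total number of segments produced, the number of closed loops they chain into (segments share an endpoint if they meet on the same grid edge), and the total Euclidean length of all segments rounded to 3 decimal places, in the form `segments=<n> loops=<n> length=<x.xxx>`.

segments=10 loops=1 length=8.673

cell (1,5): code 0100 → (1.577,6.000)–(2.000,5.487)
cell (1,6): code 1100 → (1.265,7.000)–(1.577,6.000)
cell (1,7): code 1100 → (1.670,8.000)–(1.265,7.000)
cell (1,8): code 1000 → (2.000,8.233)–(1.670,8.000)
cell (2,5): code 0110 → (2.000,5.487)–(3.000,5.200)
cell (2,8): code 1001 → (3.000,8.011)–(2.000,8.233)
cell (3,5): code 0010 → (3.000,5.200)–(3.830,6.000)
cell (3,6): code 0011 → (3.830,6.000)–(3.745,7.000)
cell (3,7): code 0011 → (3.745,7.000)–(3.013,8.000)
cell (3,8): code 0001 → (3.013,8.000)–(3.000,8.011)
total: 10 segments, chained into 1 closed loop(s), length Σ = 8.673024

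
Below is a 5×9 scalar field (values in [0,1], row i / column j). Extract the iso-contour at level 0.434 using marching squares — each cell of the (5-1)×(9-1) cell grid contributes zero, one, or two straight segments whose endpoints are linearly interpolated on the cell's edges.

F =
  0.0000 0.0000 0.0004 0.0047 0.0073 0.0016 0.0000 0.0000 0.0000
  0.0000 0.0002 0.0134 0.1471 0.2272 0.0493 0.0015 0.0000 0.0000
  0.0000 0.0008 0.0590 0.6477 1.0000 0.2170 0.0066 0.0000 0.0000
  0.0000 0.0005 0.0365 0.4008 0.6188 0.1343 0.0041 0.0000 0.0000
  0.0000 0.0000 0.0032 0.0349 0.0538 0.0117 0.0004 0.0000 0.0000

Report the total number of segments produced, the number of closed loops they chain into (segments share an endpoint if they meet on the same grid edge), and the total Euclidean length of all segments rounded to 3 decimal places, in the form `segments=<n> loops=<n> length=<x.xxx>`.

segments=8 loops=1 length=6.245

cell (1,2): code 0100 → (1.573,3.000)–(2.000,2.637)
cell (1,3): code 1100 → (1.268,4.000)–(1.573,3.000)
cell (1,4): code 1000 → (2.000,4.723)–(1.268,4.000)
cell (2,2): code 0010 → (2.000,2.637)–(2.866,3.000)
cell (2,3): code 0111 → (2.866,3.000)–(3.000,3.152)
cell (2,4): code 1001 → (3.000,4.381)–(2.000,4.723)
cell (3,3): code 0010 → (3.000,3.152)–(3.327,4.000)
cell (3,4): code 0001 → (3.327,4.000)–(3.000,4.381)
total: 8 segments, chained into 1 closed loop(s), length Σ = 6.244533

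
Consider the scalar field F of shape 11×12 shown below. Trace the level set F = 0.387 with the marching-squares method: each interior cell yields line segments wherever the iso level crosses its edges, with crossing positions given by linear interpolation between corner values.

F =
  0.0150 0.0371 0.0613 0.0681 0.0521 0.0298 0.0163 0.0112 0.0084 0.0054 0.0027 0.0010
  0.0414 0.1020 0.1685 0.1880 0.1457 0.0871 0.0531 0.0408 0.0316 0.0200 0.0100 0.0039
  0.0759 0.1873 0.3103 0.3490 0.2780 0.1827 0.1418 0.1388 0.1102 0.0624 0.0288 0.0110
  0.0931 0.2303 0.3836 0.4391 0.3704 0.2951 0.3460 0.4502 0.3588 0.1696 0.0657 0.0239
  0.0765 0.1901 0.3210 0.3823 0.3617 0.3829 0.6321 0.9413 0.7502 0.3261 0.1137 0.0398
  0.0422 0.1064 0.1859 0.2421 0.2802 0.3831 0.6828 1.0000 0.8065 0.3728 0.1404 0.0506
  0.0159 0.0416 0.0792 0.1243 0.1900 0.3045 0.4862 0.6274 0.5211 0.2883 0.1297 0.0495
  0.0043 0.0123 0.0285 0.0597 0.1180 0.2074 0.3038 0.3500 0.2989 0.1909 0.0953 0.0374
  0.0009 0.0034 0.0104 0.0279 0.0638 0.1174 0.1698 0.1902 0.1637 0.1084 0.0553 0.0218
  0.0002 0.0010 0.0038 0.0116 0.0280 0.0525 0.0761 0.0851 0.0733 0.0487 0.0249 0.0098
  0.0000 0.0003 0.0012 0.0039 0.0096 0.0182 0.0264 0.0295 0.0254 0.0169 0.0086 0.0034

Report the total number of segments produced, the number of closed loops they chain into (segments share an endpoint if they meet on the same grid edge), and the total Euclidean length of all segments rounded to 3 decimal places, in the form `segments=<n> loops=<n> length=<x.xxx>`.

segments=18 loops=2 length=17.084

cell (2,2): code 0100 → (2.422,3.000)–(3.000,2.061)
cell (2,3): code 1000 → (3.000,3.758)–(2.422,3.000)
cell (2,6): code 0100 → (2.797,7.000)–(3.000,6.393)
cell (2,7): code 1000 → (3.000,7.691)–(2.797,7.000)
cell (3,2): code 0010 → (3.000,2.061)–(3.917,3.000)
cell (3,3): code 0001 → (3.917,3.000)–(3.000,3.758)
cell (3,5): code 0100 → (3.143,6.000)–(4.000,5.016)
cell (3,6): code 1110 → (3.000,6.393)–(3.143,6.000)
cell (3,7): code 1101 → (3.072,8.000)–(3.000,7.691)
cell (3,8): code 1000 → (4.000,8.856)–(3.072,8.000)
cell (4,5): code 0110 → (4.000,5.016)–(5.000,5.013)
cell (4,8): code 1001 → (5.000,8.967)–(4.000,8.856)
cell (5,5): code 0110 → (5.000,5.013)–(6.000,5.454)
cell (5,8): code 1001 → (6.000,8.576)–(5.000,8.967)
cell (6,5): code 0010 → (6.000,5.454)–(6.544,6.000)
cell (6,6): code 0011 → (6.544,6.000)–(6.867,7.000)
cell (6,7): code 0011 → (6.867,7.000)–(6.604,8.000)
cell (6,8): code 0001 → (6.604,8.000)–(6.000,8.576)
total: 18 segments, chained into 2 closed loop(s), length Σ = 17.084343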